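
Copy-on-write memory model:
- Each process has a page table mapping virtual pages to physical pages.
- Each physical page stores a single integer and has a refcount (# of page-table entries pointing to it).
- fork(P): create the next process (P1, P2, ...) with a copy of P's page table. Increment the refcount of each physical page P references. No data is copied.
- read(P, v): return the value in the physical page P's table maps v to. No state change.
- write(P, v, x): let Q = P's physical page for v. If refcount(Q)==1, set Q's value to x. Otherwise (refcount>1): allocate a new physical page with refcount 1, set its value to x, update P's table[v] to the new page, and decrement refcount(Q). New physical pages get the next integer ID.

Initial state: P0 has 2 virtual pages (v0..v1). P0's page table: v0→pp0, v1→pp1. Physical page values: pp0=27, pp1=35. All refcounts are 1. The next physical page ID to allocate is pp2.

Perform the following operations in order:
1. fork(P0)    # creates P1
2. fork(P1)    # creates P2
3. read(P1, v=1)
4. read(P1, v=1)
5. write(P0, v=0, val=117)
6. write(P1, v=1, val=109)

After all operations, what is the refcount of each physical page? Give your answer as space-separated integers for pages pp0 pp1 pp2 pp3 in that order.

Answer: 2 2 1 1

Derivation:
Op 1: fork(P0) -> P1. 2 ppages; refcounts: pp0:2 pp1:2
Op 2: fork(P1) -> P2. 2 ppages; refcounts: pp0:3 pp1:3
Op 3: read(P1, v1) -> 35. No state change.
Op 4: read(P1, v1) -> 35. No state change.
Op 5: write(P0, v0, 117). refcount(pp0)=3>1 -> COPY to pp2. 3 ppages; refcounts: pp0:2 pp1:3 pp2:1
Op 6: write(P1, v1, 109). refcount(pp1)=3>1 -> COPY to pp3. 4 ppages; refcounts: pp0:2 pp1:2 pp2:1 pp3:1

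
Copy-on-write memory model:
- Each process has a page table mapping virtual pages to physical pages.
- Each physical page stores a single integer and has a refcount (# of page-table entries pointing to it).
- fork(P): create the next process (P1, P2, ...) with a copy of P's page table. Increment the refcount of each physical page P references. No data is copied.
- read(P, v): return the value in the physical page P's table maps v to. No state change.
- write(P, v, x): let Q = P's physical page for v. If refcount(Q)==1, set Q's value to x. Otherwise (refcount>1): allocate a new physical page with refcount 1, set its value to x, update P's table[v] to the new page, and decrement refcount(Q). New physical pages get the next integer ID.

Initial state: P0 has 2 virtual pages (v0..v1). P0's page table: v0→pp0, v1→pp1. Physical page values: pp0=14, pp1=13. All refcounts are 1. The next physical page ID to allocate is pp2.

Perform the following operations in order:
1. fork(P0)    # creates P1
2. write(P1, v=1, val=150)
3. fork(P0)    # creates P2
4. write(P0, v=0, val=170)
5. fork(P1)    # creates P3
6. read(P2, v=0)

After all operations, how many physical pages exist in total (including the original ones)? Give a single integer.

Op 1: fork(P0) -> P1. 2 ppages; refcounts: pp0:2 pp1:2
Op 2: write(P1, v1, 150). refcount(pp1)=2>1 -> COPY to pp2. 3 ppages; refcounts: pp0:2 pp1:1 pp2:1
Op 3: fork(P0) -> P2. 3 ppages; refcounts: pp0:3 pp1:2 pp2:1
Op 4: write(P0, v0, 170). refcount(pp0)=3>1 -> COPY to pp3. 4 ppages; refcounts: pp0:2 pp1:2 pp2:1 pp3:1
Op 5: fork(P1) -> P3. 4 ppages; refcounts: pp0:3 pp1:2 pp2:2 pp3:1
Op 6: read(P2, v0) -> 14. No state change.

Answer: 4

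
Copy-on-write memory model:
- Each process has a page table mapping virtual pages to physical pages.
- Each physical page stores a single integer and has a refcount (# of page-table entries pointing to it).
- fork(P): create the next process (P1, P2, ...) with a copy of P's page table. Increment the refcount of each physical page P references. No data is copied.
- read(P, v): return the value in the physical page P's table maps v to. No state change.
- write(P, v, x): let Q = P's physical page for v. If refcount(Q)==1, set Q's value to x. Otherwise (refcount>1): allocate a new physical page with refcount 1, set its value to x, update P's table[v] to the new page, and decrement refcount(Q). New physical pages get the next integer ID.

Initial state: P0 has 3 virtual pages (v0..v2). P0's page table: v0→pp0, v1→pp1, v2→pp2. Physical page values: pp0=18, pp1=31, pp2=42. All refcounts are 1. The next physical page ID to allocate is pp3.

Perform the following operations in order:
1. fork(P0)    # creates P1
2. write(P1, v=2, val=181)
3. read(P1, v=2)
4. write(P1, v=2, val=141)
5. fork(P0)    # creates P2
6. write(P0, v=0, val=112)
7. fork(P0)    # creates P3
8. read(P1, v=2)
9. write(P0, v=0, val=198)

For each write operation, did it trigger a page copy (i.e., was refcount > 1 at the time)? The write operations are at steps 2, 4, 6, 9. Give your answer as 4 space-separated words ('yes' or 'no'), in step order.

Op 1: fork(P0) -> P1. 3 ppages; refcounts: pp0:2 pp1:2 pp2:2
Op 2: write(P1, v2, 181). refcount(pp2)=2>1 -> COPY to pp3. 4 ppages; refcounts: pp0:2 pp1:2 pp2:1 pp3:1
Op 3: read(P1, v2) -> 181. No state change.
Op 4: write(P1, v2, 141). refcount(pp3)=1 -> write in place. 4 ppages; refcounts: pp0:2 pp1:2 pp2:1 pp3:1
Op 5: fork(P0) -> P2. 4 ppages; refcounts: pp0:3 pp1:3 pp2:2 pp3:1
Op 6: write(P0, v0, 112). refcount(pp0)=3>1 -> COPY to pp4. 5 ppages; refcounts: pp0:2 pp1:3 pp2:2 pp3:1 pp4:1
Op 7: fork(P0) -> P3. 5 ppages; refcounts: pp0:2 pp1:4 pp2:3 pp3:1 pp4:2
Op 8: read(P1, v2) -> 141. No state change.
Op 9: write(P0, v0, 198). refcount(pp4)=2>1 -> COPY to pp5. 6 ppages; refcounts: pp0:2 pp1:4 pp2:3 pp3:1 pp4:1 pp5:1

yes no yes yes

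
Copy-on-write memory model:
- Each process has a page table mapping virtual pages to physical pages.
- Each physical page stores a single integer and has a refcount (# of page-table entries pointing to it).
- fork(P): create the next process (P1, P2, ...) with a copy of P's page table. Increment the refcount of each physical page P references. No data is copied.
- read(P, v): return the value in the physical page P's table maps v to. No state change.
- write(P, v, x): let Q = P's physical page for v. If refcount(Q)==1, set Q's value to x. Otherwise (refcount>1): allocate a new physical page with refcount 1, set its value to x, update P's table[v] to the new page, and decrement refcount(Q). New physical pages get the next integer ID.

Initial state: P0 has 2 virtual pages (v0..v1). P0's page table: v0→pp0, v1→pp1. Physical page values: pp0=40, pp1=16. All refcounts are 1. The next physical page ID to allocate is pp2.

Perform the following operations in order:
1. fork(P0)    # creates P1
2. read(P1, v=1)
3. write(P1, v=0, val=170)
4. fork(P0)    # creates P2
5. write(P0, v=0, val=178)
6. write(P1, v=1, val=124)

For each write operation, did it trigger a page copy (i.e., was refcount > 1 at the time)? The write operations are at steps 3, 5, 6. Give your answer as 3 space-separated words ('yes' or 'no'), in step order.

Op 1: fork(P0) -> P1. 2 ppages; refcounts: pp0:2 pp1:2
Op 2: read(P1, v1) -> 16. No state change.
Op 3: write(P1, v0, 170). refcount(pp0)=2>1 -> COPY to pp2. 3 ppages; refcounts: pp0:1 pp1:2 pp2:1
Op 4: fork(P0) -> P2. 3 ppages; refcounts: pp0:2 pp1:3 pp2:1
Op 5: write(P0, v0, 178). refcount(pp0)=2>1 -> COPY to pp3. 4 ppages; refcounts: pp0:1 pp1:3 pp2:1 pp3:1
Op 6: write(P1, v1, 124). refcount(pp1)=3>1 -> COPY to pp4. 5 ppages; refcounts: pp0:1 pp1:2 pp2:1 pp3:1 pp4:1

yes yes yes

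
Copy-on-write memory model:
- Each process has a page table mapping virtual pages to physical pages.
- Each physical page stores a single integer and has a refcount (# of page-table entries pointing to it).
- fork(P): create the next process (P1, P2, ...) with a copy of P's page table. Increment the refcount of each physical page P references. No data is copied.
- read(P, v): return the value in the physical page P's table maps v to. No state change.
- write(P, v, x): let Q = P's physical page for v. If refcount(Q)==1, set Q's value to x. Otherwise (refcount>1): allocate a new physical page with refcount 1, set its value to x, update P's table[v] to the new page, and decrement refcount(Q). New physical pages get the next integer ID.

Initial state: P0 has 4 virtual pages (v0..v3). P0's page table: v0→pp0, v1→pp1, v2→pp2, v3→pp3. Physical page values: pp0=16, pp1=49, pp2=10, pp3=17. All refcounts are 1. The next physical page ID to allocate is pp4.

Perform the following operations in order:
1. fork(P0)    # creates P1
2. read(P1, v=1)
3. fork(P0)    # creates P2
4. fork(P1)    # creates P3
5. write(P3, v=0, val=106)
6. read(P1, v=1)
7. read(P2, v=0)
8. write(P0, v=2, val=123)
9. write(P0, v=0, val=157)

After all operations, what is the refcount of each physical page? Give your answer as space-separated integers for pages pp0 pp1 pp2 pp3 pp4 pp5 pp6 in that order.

Answer: 2 4 3 4 1 1 1

Derivation:
Op 1: fork(P0) -> P1. 4 ppages; refcounts: pp0:2 pp1:2 pp2:2 pp3:2
Op 2: read(P1, v1) -> 49. No state change.
Op 3: fork(P0) -> P2. 4 ppages; refcounts: pp0:3 pp1:3 pp2:3 pp3:3
Op 4: fork(P1) -> P3. 4 ppages; refcounts: pp0:4 pp1:4 pp2:4 pp3:4
Op 5: write(P3, v0, 106). refcount(pp0)=4>1 -> COPY to pp4. 5 ppages; refcounts: pp0:3 pp1:4 pp2:4 pp3:4 pp4:1
Op 6: read(P1, v1) -> 49. No state change.
Op 7: read(P2, v0) -> 16. No state change.
Op 8: write(P0, v2, 123). refcount(pp2)=4>1 -> COPY to pp5. 6 ppages; refcounts: pp0:3 pp1:4 pp2:3 pp3:4 pp4:1 pp5:1
Op 9: write(P0, v0, 157). refcount(pp0)=3>1 -> COPY to pp6. 7 ppages; refcounts: pp0:2 pp1:4 pp2:3 pp3:4 pp4:1 pp5:1 pp6:1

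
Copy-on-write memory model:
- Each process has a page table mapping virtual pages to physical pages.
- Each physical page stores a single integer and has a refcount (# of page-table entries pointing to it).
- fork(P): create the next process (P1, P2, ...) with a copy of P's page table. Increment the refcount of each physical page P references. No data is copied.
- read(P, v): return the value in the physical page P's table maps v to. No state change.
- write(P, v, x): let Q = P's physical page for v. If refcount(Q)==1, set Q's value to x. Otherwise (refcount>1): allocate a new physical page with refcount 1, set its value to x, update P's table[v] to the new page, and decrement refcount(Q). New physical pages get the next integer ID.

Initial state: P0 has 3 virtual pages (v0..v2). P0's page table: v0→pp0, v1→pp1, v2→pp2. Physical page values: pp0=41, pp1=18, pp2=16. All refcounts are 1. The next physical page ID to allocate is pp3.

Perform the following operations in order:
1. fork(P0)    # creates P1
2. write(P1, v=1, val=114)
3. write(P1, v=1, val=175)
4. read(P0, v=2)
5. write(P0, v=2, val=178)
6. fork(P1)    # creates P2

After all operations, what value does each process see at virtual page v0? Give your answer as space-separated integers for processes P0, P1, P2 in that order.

Op 1: fork(P0) -> P1. 3 ppages; refcounts: pp0:2 pp1:2 pp2:2
Op 2: write(P1, v1, 114). refcount(pp1)=2>1 -> COPY to pp3. 4 ppages; refcounts: pp0:2 pp1:1 pp2:2 pp3:1
Op 3: write(P1, v1, 175). refcount(pp3)=1 -> write in place. 4 ppages; refcounts: pp0:2 pp1:1 pp2:2 pp3:1
Op 4: read(P0, v2) -> 16. No state change.
Op 5: write(P0, v2, 178). refcount(pp2)=2>1 -> COPY to pp4. 5 ppages; refcounts: pp0:2 pp1:1 pp2:1 pp3:1 pp4:1
Op 6: fork(P1) -> P2. 5 ppages; refcounts: pp0:3 pp1:1 pp2:2 pp3:2 pp4:1
P0: v0 -> pp0 = 41
P1: v0 -> pp0 = 41
P2: v0 -> pp0 = 41

Answer: 41 41 41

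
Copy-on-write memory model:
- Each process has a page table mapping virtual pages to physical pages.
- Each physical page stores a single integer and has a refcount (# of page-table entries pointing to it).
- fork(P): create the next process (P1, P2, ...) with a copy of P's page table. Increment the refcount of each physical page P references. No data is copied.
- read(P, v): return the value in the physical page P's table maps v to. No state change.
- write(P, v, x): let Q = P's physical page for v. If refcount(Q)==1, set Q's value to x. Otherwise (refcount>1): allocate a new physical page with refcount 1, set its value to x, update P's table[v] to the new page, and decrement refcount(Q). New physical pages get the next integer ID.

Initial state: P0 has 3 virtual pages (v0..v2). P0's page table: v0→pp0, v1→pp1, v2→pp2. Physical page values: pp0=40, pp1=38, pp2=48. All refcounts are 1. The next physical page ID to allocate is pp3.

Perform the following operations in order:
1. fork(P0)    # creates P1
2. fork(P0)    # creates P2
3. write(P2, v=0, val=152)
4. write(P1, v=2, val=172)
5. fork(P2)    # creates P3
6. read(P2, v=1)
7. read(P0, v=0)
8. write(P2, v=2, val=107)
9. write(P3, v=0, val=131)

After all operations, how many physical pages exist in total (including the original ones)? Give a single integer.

Op 1: fork(P0) -> P1. 3 ppages; refcounts: pp0:2 pp1:2 pp2:2
Op 2: fork(P0) -> P2. 3 ppages; refcounts: pp0:3 pp1:3 pp2:3
Op 3: write(P2, v0, 152). refcount(pp0)=3>1 -> COPY to pp3. 4 ppages; refcounts: pp0:2 pp1:3 pp2:3 pp3:1
Op 4: write(P1, v2, 172). refcount(pp2)=3>1 -> COPY to pp4. 5 ppages; refcounts: pp0:2 pp1:3 pp2:2 pp3:1 pp4:1
Op 5: fork(P2) -> P3. 5 ppages; refcounts: pp0:2 pp1:4 pp2:3 pp3:2 pp4:1
Op 6: read(P2, v1) -> 38. No state change.
Op 7: read(P0, v0) -> 40. No state change.
Op 8: write(P2, v2, 107). refcount(pp2)=3>1 -> COPY to pp5. 6 ppages; refcounts: pp0:2 pp1:4 pp2:2 pp3:2 pp4:1 pp5:1
Op 9: write(P3, v0, 131). refcount(pp3)=2>1 -> COPY to pp6. 7 ppages; refcounts: pp0:2 pp1:4 pp2:2 pp3:1 pp4:1 pp5:1 pp6:1

Answer: 7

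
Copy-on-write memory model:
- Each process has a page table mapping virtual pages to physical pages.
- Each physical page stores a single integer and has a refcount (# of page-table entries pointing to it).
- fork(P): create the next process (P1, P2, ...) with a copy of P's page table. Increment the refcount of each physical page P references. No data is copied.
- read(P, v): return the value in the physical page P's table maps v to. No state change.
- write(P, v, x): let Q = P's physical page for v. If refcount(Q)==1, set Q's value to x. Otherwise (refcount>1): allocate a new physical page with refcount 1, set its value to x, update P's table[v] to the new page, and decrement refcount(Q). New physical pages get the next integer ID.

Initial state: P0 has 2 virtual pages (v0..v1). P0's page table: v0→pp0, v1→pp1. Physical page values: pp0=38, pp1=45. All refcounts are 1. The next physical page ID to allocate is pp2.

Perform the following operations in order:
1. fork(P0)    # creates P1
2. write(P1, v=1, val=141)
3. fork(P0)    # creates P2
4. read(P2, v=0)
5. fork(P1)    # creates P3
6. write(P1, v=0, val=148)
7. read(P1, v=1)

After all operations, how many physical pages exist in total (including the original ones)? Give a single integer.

Answer: 4

Derivation:
Op 1: fork(P0) -> P1. 2 ppages; refcounts: pp0:2 pp1:2
Op 2: write(P1, v1, 141). refcount(pp1)=2>1 -> COPY to pp2. 3 ppages; refcounts: pp0:2 pp1:1 pp2:1
Op 3: fork(P0) -> P2. 3 ppages; refcounts: pp0:3 pp1:2 pp2:1
Op 4: read(P2, v0) -> 38. No state change.
Op 5: fork(P1) -> P3. 3 ppages; refcounts: pp0:4 pp1:2 pp2:2
Op 6: write(P1, v0, 148). refcount(pp0)=4>1 -> COPY to pp3. 4 ppages; refcounts: pp0:3 pp1:2 pp2:2 pp3:1
Op 7: read(P1, v1) -> 141. No state change.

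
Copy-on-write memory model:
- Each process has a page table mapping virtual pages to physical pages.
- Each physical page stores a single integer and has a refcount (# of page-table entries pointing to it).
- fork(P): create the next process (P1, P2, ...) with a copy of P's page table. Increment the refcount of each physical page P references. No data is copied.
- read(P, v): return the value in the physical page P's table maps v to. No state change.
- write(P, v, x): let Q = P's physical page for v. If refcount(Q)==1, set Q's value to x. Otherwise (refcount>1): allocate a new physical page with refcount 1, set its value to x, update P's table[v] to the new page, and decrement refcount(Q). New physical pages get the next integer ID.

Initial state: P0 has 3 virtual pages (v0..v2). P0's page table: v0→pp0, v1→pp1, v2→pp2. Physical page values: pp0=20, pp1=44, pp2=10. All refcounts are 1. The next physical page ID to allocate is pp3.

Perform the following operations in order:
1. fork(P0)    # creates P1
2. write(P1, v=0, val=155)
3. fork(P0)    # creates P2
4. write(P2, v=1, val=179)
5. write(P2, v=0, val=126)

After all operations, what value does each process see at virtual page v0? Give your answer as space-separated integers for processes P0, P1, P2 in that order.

Answer: 20 155 126

Derivation:
Op 1: fork(P0) -> P1. 3 ppages; refcounts: pp0:2 pp1:2 pp2:2
Op 2: write(P1, v0, 155). refcount(pp0)=2>1 -> COPY to pp3. 4 ppages; refcounts: pp0:1 pp1:2 pp2:2 pp3:1
Op 3: fork(P0) -> P2. 4 ppages; refcounts: pp0:2 pp1:3 pp2:3 pp3:1
Op 4: write(P2, v1, 179). refcount(pp1)=3>1 -> COPY to pp4. 5 ppages; refcounts: pp0:2 pp1:2 pp2:3 pp3:1 pp4:1
Op 5: write(P2, v0, 126). refcount(pp0)=2>1 -> COPY to pp5. 6 ppages; refcounts: pp0:1 pp1:2 pp2:3 pp3:1 pp4:1 pp5:1
P0: v0 -> pp0 = 20
P1: v0 -> pp3 = 155
P2: v0 -> pp5 = 126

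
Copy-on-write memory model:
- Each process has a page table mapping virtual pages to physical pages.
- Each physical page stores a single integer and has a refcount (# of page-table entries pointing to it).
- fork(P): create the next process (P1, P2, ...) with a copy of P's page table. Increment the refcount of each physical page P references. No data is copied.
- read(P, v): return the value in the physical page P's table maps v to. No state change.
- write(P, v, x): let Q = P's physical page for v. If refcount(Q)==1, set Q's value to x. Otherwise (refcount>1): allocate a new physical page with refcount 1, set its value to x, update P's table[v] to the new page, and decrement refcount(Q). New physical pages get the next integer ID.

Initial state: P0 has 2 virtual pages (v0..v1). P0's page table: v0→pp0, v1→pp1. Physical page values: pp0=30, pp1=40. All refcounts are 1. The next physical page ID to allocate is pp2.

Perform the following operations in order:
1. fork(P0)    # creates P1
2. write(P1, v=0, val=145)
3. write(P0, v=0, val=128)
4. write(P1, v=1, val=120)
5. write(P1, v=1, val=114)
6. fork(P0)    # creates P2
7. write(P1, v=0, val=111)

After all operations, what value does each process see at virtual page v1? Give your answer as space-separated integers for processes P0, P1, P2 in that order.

Op 1: fork(P0) -> P1. 2 ppages; refcounts: pp0:2 pp1:2
Op 2: write(P1, v0, 145). refcount(pp0)=2>1 -> COPY to pp2. 3 ppages; refcounts: pp0:1 pp1:2 pp2:1
Op 3: write(P0, v0, 128). refcount(pp0)=1 -> write in place. 3 ppages; refcounts: pp0:1 pp1:2 pp2:1
Op 4: write(P1, v1, 120). refcount(pp1)=2>1 -> COPY to pp3. 4 ppages; refcounts: pp0:1 pp1:1 pp2:1 pp3:1
Op 5: write(P1, v1, 114). refcount(pp3)=1 -> write in place. 4 ppages; refcounts: pp0:1 pp1:1 pp2:1 pp3:1
Op 6: fork(P0) -> P2. 4 ppages; refcounts: pp0:2 pp1:2 pp2:1 pp3:1
Op 7: write(P1, v0, 111). refcount(pp2)=1 -> write in place. 4 ppages; refcounts: pp0:2 pp1:2 pp2:1 pp3:1
P0: v1 -> pp1 = 40
P1: v1 -> pp3 = 114
P2: v1 -> pp1 = 40

Answer: 40 114 40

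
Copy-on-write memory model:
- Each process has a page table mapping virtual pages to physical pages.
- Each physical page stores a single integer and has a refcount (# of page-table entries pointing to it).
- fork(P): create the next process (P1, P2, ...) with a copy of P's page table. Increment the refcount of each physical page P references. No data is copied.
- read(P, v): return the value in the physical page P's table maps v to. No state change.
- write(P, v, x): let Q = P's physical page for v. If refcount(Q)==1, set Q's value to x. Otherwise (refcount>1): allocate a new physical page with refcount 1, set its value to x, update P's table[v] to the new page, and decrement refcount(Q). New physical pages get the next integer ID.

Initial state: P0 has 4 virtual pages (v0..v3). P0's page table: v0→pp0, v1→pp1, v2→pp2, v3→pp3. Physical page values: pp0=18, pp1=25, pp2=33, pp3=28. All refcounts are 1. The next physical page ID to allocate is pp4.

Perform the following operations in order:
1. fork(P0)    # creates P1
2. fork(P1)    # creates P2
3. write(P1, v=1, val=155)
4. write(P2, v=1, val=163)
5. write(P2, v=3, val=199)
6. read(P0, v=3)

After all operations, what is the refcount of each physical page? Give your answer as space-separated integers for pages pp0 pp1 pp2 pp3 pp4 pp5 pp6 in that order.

Op 1: fork(P0) -> P1. 4 ppages; refcounts: pp0:2 pp1:2 pp2:2 pp3:2
Op 2: fork(P1) -> P2. 4 ppages; refcounts: pp0:3 pp1:3 pp2:3 pp3:3
Op 3: write(P1, v1, 155). refcount(pp1)=3>1 -> COPY to pp4. 5 ppages; refcounts: pp0:3 pp1:2 pp2:3 pp3:3 pp4:1
Op 4: write(P2, v1, 163). refcount(pp1)=2>1 -> COPY to pp5. 6 ppages; refcounts: pp0:3 pp1:1 pp2:3 pp3:3 pp4:1 pp5:1
Op 5: write(P2, v3, 199). refcount(pp3)=3>1 -> COPY to pp6. 7 ppages; refcounts: pp0:3 pp1:1 pp2:3 pp3:2 pp4:1 pp5:1 pp6:1
Op 6: read(P0, v3) -> 28. No state change.

Answer: 3 1 3 2 1 1 1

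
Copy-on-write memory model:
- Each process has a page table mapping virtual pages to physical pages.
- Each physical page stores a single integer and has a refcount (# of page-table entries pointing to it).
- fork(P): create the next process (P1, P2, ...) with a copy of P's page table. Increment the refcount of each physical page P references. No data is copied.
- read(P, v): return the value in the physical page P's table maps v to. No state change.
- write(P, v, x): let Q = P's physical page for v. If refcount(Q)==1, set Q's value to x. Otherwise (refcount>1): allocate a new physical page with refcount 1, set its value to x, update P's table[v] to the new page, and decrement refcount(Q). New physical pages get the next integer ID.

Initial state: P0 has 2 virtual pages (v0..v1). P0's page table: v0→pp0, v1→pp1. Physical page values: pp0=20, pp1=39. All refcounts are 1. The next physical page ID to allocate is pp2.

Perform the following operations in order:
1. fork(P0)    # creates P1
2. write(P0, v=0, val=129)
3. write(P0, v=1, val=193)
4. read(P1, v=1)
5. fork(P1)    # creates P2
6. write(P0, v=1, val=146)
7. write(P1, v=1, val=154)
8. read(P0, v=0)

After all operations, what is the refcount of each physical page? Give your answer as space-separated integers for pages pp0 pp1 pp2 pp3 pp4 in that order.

Answer: 2 1 1 1 1

Derivation:
Op 1: fork(P0) -> P1. 2 ppages; refcounts: pp0:2 pp1:2
Op 2: write(P0, v0, 129). refcount(pp0)=2>1 -> COPY to pp2. 3 ppages; refcounts: pp0:1 pp1:2 pp2:1
Op 3: write(P0, v1, 193). refcount(pp1)=2>1 -> COPY to pp3. 4 ppages; refcounts: pp0:1 pp1:1 pp2:1 pp3:1
Op 4: read(P1, v1) -> 39. No state change.
Op 5: fork(P1) -> P2. 4 ppages; refcounts: pp0:2 pp1:2 pp2:1 pp3:1
Op 6: write(P0, v1, 146). refcount(pp3)=1 -> write in place. 4 ppages; refcounts: pp0:2 pp1:2 pp2:1 pp3:1
Op 7: write(P1, v1, 154). refcount(pp1)=2>1 -> COPY to pp4. 5 ppages; refcounts: pp0:2 pp1:1 pp2:1 pp3:1 pp4:1
Op 8: read(P0, v0) -> 129. No state change.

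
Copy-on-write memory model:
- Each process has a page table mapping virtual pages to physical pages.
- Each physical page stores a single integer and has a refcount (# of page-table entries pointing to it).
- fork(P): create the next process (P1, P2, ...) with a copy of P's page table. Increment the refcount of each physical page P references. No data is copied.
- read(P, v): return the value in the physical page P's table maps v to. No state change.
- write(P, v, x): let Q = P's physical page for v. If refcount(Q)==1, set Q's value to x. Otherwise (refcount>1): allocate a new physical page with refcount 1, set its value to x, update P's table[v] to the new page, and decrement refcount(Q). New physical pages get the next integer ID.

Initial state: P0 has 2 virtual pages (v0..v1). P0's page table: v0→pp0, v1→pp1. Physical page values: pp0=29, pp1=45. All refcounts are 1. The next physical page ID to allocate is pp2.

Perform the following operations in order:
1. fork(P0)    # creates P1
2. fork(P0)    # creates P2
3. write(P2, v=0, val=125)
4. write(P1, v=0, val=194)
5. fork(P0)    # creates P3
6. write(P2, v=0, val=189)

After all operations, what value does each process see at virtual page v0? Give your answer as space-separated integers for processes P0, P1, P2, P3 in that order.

Op 1: fork(P0) -> P1. 2 ppages; refcounts: pp0:2 pp1:2
Op 2: fork(P0) -> P2. 2 ppages; refcounts: pp0:3 pp1:3
Op 3: write(P2, v0, 125). refcount(pp0)=3>1 -> COPY to pp2. 3 ppages; refcounts: pp0:2 pp1:3 pp2:1
Op 4: write(P1, v0, 194). refcount(pp0)=2>1 -> COPY to pp3. 4 ppages; refcounts: pp0:1 pp1:3 pp2:1 pp3:1
Op 5: fork(P0) -> P3. 4 ppages; refcounts: pp0:2 pp1:4 pp2:1 pp3:1
Op 6: write(P2, v0, 189). refcount(pp2)=1 -> write in place. 4 ppages; refcounts: pp0:2 pp1:4 pp2:1 pp3:1
P0: v0 -> pp0 = 29
P1: v0 -> pp3 = 194
P2: v0 -> pp2 = 189
P3: v0 -> pp0 = 29

Answer: 29 194 189 29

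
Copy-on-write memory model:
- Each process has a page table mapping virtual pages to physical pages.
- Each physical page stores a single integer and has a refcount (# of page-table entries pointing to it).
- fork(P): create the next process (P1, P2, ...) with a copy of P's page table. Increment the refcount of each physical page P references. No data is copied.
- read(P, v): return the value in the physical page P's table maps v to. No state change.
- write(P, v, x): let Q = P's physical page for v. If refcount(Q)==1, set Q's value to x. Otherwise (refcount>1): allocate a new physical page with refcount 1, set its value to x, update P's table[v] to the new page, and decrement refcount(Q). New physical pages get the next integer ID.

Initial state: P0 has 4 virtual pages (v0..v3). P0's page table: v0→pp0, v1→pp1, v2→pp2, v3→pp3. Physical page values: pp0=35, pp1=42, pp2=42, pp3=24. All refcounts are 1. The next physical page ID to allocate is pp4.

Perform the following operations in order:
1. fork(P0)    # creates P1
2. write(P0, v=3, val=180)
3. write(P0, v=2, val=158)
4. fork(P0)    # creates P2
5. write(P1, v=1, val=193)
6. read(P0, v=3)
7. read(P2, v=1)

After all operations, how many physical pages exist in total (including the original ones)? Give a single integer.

Op 1: fork(P0) -> P1. 4 ppages; refcounts: pp0:2 pp1:2 pp2:2 pp3:2
Op 2: write(P0, v3, 180). refcount(pp3)=2>1 -> COPY to pp4. 5 ppages; refcounts: pp0:2 pp1:2 pp2:2 pp3:1 pp4:1
Op 3: write(P0, v2, 158). refcount(pp2)=2>1 -> COPY to pp5. 6 ppages; refcounts: pp0:2 pp1:2 pp2:1 pp3:1 pp4:1 pp5:1
Op 4: fork(P0) -> P2. 6 ppages; refcounts: pp0:3 pp1:3 pp2:1 pp3:1 pp4:2 pp5:2
Op 5: write(P1, v1, 193). refcount(pp1)=3>1 -> COPY to pp6. 7 ppages; refcounts: pp0:3 pp1:2 pp2:1 pp3:1 pp4:2 pp5:2 pp6:1
Op 6: read(P0, v3) -> 180. No state change.
Op 7: read(P2, v1) -> 42. No state change.

Answer: 7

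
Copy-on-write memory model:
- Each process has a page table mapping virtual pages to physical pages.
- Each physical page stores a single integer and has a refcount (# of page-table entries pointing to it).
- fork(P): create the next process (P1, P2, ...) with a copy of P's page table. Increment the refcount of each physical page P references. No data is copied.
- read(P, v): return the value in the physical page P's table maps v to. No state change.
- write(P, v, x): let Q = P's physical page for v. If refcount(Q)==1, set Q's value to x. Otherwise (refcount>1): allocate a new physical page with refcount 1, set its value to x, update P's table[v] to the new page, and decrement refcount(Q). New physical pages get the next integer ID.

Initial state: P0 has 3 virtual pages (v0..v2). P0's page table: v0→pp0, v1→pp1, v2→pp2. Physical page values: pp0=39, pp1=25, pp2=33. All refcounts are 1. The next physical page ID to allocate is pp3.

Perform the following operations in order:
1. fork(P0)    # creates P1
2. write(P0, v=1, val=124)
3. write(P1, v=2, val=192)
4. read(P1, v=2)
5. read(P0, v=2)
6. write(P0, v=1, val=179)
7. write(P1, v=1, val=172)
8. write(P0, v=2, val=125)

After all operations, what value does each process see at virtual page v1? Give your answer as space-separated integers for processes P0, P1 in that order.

Answer: 179 172

Derivation:
Op 1: fork(P0) -> P1. 3 ppages; refcounts: pp0:2 pp1:2 pp2:2
Op 2: write(P0, v1, 124). refcount(pp1)=2>1 -> COPY to pp3. 4 ppages; refcounts: pp0:2 pp1:1 pp2:2 pp3:1
Op 3: write(P1, v2, 192). refcount(pp2)=2>1 -> COPY to pp4. 5 ppages; refcounts: pp0:2 pp1:1 pp2:1 pp3:1 pp4:1
Op 4: read(P1, v2) -> 192. No state change.
Op 5: read(P0, v2) -> 33. No state change.
Op 6: write(P0, v1, 179). refcount(pp3)=1 -> write in place. 5 ppages; refcounts: pp0:2 pp1:1 pp2:1 pp3:1 pp4:1
Op 7: write(P1, v1, 172). refcount(pp1)=1 -> write in place. 5 ppages; refcounts: pp0:2 pp1:1 pp2:1 pp3:1 pp4:1
Op 8: write(P0, v2, 125). refcount(pp2)=1 -> write in place. 5 ppages; refcounts: pp0:2 pp1:1 pp2:1 pp3:1 pp4:1
P0: v1 -> pp3 = 179
P1: v1 -> pp1 = 172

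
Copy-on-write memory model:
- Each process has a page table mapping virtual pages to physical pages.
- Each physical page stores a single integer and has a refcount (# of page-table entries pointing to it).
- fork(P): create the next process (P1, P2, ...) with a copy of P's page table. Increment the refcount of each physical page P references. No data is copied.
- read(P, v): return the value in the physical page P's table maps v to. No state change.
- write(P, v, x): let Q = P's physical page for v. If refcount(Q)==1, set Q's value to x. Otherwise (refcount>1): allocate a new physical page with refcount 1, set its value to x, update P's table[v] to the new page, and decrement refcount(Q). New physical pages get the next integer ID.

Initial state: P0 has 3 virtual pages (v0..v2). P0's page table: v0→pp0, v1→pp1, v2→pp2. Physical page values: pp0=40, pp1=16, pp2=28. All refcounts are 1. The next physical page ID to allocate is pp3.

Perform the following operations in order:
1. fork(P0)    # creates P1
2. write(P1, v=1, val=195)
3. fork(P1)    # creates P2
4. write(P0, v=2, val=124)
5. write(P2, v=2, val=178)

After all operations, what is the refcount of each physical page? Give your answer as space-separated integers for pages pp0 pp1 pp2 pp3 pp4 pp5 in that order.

Answer: 3 1 1 2 1 1

Derivation:
Op 1: fork(P0) -> P1. 3 ppages; refcounts: pp0:2 pp1:2 pp2:2
Op 2: write(P1, v1, 195). refcount(pp1)=2>1 -> COPY to pp3. 4 ppages; refcounts: pp0:2 pp1:1 pp2:2 pp3:1
Op 3: fork(P1) -> P2. 4 ppages; refcounts: pp0:3 pp1:1 pp2:3 pp3:2
Op 4: write(P0, v2, 124). refcount(pp2)=3>1 -> COPY to pp4. 5 ppages; refcounts: pp0:3 pp1:1 pp2:2 pp3:2 pp4:1
Op 5: write(P2, v2, 178). refcount(pp2)=2>1 -> COPY to pp5. 6 ppages; refcounts: pp0:3 pp1:1 pp2:1 pp3:2 pp4:1 pp5:1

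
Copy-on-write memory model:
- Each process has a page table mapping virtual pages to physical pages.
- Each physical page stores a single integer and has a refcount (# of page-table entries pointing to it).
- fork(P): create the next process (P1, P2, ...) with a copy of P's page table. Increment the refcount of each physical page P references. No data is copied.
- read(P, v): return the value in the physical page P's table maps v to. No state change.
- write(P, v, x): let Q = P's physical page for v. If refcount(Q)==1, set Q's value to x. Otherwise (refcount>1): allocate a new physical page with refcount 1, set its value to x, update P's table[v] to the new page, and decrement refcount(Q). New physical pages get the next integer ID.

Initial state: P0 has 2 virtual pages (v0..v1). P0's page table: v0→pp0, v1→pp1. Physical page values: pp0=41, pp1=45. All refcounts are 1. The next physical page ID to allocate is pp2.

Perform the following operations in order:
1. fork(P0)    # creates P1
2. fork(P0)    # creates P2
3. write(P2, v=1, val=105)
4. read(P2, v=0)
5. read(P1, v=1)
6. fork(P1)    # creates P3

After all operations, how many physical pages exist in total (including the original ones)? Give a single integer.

Op 1: fork(P0) -> P1. 2 ppages; refcounts: pp0:2 pp1:2
Op 2: fork(P0) -> P2. 2 ppages; refcounts: pp0:3 pp1:3
Op 3: write(P2, v1, 105). refcount(pp1)=3>1 -> COPY to pp2. 3 ppages; refcounts: pp0:3 pp1:2 pp2:1
Op 4: read(P2, v0) -> 41. No state change.
Op 5: read(P1, v1) -> 45. No state change.
Op 6: fork(P1) -> P3. 3 ppages; refcounts: pp0:4 pp1:3 pp2:1

Answer: 3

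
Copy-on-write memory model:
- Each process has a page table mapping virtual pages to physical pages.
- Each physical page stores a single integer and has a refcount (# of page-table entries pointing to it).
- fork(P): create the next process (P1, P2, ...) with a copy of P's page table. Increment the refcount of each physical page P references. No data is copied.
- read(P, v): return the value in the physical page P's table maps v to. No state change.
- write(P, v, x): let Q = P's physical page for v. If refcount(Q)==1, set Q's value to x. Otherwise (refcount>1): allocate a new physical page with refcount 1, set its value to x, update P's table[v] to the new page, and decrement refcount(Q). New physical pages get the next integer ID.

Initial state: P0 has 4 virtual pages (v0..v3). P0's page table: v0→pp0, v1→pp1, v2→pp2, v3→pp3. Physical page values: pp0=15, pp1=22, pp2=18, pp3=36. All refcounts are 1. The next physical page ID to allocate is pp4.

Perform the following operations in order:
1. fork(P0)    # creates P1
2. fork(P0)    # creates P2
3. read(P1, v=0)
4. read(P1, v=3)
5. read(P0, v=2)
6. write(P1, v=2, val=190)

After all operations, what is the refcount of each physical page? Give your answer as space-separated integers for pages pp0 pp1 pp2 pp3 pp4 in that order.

Op 1: fork(P0) -> P1. 4 ppages; refcounts: pp0:2 pp1:2 pp2:2 pp3:2
Op 2: fork(P0) -> P2. 4 ppages; refcounts: pp0:3 pp1:3 pp2:3 pp3:3
Op 3: read(P1, v0) -> 15. No state change.
Op 4: read(P1, v3) -> 36. No state change.
Op 5: read(P0, v2) -> 18. No state change.
Op 6: write(P1, v2, 190). refcount(pp2)=3>1 -> COPY to pp4. 5 ppages; refcounts: pp0:3 pp1:3 pp2:2 pp3:3 pp4:1

Answer: 3 3 2 3 1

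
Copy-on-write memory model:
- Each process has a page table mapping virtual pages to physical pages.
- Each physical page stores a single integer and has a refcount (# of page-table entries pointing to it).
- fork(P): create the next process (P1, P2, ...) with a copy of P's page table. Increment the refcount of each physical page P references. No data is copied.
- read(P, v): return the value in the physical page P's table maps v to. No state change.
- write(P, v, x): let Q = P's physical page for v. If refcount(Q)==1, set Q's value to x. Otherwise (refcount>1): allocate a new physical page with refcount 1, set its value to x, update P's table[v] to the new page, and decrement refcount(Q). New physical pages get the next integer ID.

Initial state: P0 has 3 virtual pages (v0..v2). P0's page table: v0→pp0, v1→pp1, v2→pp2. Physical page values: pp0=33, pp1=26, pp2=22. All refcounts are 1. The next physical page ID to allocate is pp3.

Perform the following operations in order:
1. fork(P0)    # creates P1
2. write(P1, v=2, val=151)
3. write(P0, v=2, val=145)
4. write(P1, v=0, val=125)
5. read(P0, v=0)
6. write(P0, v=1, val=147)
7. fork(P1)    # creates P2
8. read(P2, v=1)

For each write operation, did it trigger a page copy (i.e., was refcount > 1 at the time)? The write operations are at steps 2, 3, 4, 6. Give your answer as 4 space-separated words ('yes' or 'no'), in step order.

Op 1: fork(P0) -> P1. 3 ppages; refcounts: pp0:2 pp1:2 pp2:2
Op 2: write(P1, v2, 151). refcount(pp2)=2>1 -> COPY to pp3. 4 ppages; refcounts: pp0:2 pp1:2 pp2:1 pp3:1
Op 3: write(P0, v2, 145). refcount(pp2)=1 -> write in place. 4 ppages; refcounts: pp0:2 pp1:2 pp2:1 pp3:1
Op 4: write(P1, v0, 125). refcount(pp0)=2>1 -> COPY to pp4. 5 ppages; refcounts: pp0:1 pp1:2 pp2:1 pp3:1 pp4:1
Op 5: read(P0, v0) -> 33. No state change.
Op 6: write(P0, v1, 147). refcount(pp1)=2>1 -> COPY to pp5. 6 ppages; refcounts: pp0:1 pp1:1 pp2:1 pp3:1 pp4:1 pp5:1
Op 7: fork(P1) -> P2. 6 ppages; refcounts: pp0:1 pp1:2 pp2:1 pp3:2 pp4:2 pp5:1
Op 8: read(P2, v1) -> 26. No state change.

yes no yes yes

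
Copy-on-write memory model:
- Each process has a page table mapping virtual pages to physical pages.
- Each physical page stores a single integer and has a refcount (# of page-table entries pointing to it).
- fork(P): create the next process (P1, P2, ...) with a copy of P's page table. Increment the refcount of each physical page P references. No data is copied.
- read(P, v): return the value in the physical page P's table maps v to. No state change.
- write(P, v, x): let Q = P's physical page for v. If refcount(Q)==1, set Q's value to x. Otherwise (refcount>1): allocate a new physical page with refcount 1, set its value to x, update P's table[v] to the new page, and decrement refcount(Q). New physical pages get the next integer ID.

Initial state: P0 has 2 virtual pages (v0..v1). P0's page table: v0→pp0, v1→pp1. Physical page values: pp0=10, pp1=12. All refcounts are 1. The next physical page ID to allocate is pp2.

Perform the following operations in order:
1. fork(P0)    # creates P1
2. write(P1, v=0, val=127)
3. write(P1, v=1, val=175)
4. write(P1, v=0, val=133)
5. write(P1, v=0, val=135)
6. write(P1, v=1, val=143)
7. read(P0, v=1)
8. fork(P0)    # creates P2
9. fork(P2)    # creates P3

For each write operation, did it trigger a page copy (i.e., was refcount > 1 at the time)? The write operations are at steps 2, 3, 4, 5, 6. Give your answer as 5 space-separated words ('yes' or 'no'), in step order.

Op 1: fork(P0) -> P1. 2 ppages; refcounts: pp0:2 pp1:2
Op 2: write(P1, v0, 127). refcount(pp0)=2>1 -> COPY to pp2. 3 ppages; refcounts: pp0:1 pp1:2 pp2:1
Op 3: write(P1, v1, 175). refcount(pp1)=2>1 -> COPY to pp3. 4 ppages; refcounts: pp0:1 pp1:1 pp2:1 pp3:1
Op 4: write(P1, v0, 133). refcount(pp2)=1 -> write in place. 4 ppages; refcounts: pp0:1 pp1:1 pp2:1 pp3:1
Op 5: write(P1, v0, 135). refcount(pp2)=1 -> write in place. 4 ppages; refcounts: pp0:1 pp1:1 pp2:1 pp3:1
Op 6: write(P1, v1, 143). refcount(pp3)=1 -> write in place. 4 ppages; refcounts: pp0:1 pp1:1 pp2:1 pp3:1
Op 7: read(P0, v1) -> 12. No state change.
Op 8: fork(P0) -> P2. 4 ppages; refcounts: pp0:2 pp1:2 pp2:1 pp3:1
Op 9: fork(P2) -> P3. 4 ppages; refcounts: pp0:3 pp1:3 pp2:1 pp3:1

yes yes no no no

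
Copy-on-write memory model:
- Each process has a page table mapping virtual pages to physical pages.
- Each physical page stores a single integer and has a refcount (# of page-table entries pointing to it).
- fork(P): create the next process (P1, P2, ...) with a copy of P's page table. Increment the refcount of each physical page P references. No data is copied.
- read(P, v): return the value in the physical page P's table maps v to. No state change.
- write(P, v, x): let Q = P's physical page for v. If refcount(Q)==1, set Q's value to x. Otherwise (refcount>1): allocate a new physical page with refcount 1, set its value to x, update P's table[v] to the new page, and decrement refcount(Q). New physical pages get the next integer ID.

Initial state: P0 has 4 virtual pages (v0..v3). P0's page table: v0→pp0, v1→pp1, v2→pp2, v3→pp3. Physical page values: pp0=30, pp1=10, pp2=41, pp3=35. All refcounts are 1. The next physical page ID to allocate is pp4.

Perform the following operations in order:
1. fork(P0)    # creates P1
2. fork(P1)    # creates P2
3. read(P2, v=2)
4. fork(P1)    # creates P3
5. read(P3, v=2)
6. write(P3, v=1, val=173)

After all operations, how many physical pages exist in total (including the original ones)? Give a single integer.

Answer: 5

Derivation:
Op 1: fork(P0) -> P1. 4 ppages; refcounts: pp0:2 pp1:2 pp2:2 pp3:2
Op 2: fork(P1) -> P2. 4 ppages; refcounts: pp0:3 pp1:3 pp2:3 pp3:3
Op 3: read(P2, v2) -> 41. No state change.
Op 4: fork(P1) -> P3. 4 ppages; refcounts: pp0:4 pp1:4 pp2:4 pp3:4
Op 5: read(P3, v2) -> 41. No state change.
Op 6: write(P3, v1, 173). refcount(pp1)=4>1 -> COPY to pp4. 5 ppages; refcounts: pp0:4 pp1:3 pp2:4 pp3:4 pp4:1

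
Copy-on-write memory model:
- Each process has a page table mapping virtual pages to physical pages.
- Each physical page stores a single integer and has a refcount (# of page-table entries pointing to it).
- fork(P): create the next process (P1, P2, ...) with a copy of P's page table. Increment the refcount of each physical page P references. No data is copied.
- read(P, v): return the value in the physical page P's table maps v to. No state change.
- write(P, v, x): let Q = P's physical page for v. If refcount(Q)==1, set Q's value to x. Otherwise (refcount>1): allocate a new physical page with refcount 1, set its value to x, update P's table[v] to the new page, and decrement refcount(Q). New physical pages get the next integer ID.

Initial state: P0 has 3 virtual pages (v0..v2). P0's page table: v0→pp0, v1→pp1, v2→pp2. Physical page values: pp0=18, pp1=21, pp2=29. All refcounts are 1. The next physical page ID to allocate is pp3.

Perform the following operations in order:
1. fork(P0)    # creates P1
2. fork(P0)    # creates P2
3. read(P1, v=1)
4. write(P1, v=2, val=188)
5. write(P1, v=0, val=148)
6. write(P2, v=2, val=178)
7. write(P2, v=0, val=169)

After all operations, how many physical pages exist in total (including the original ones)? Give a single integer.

Op 1: fork(P0) -> P1. 3 ppages; refcounts: pp0:2 pp1:2 pp2:2
Op 2: fork(P0) -> P2. 3 ppages; refcounts: pp0:3 pp1:3 pp2:3
Op 3: read(P1, v1) -> 21. No state change.
Op 4: write(P1, v2, 188). refcount(pp2)=3>1 -> COPY to pp3. 4 ppages; refcounts: pp0:3 pp1:3 pp2:2 pp3:1
Op 5: write(P1, v0, 148). refcount(pp0)=3>1 -> COPY to pp4. 5 ppages; refcounts: pp0:2 pp1:3 pp2:2 pp3:1 pp4:1
Op 6: write(P2, v2, 178). refcount(pp2)=2>1 -> COPY to pp5. 6 ppages; refcounts: pp0:2 pp1:3 pp2:1 pp3:1 pp4:1 pp5:1
Op 7: write(P2, v0, 169). refcount(pp0)=2>1 -> COPY to pp6. 7 ppages; refcounts: pp0:1 pp1:3 pp2:1 pp3:1 pp4:1 pp5:1 pp6:1

Answer: 7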